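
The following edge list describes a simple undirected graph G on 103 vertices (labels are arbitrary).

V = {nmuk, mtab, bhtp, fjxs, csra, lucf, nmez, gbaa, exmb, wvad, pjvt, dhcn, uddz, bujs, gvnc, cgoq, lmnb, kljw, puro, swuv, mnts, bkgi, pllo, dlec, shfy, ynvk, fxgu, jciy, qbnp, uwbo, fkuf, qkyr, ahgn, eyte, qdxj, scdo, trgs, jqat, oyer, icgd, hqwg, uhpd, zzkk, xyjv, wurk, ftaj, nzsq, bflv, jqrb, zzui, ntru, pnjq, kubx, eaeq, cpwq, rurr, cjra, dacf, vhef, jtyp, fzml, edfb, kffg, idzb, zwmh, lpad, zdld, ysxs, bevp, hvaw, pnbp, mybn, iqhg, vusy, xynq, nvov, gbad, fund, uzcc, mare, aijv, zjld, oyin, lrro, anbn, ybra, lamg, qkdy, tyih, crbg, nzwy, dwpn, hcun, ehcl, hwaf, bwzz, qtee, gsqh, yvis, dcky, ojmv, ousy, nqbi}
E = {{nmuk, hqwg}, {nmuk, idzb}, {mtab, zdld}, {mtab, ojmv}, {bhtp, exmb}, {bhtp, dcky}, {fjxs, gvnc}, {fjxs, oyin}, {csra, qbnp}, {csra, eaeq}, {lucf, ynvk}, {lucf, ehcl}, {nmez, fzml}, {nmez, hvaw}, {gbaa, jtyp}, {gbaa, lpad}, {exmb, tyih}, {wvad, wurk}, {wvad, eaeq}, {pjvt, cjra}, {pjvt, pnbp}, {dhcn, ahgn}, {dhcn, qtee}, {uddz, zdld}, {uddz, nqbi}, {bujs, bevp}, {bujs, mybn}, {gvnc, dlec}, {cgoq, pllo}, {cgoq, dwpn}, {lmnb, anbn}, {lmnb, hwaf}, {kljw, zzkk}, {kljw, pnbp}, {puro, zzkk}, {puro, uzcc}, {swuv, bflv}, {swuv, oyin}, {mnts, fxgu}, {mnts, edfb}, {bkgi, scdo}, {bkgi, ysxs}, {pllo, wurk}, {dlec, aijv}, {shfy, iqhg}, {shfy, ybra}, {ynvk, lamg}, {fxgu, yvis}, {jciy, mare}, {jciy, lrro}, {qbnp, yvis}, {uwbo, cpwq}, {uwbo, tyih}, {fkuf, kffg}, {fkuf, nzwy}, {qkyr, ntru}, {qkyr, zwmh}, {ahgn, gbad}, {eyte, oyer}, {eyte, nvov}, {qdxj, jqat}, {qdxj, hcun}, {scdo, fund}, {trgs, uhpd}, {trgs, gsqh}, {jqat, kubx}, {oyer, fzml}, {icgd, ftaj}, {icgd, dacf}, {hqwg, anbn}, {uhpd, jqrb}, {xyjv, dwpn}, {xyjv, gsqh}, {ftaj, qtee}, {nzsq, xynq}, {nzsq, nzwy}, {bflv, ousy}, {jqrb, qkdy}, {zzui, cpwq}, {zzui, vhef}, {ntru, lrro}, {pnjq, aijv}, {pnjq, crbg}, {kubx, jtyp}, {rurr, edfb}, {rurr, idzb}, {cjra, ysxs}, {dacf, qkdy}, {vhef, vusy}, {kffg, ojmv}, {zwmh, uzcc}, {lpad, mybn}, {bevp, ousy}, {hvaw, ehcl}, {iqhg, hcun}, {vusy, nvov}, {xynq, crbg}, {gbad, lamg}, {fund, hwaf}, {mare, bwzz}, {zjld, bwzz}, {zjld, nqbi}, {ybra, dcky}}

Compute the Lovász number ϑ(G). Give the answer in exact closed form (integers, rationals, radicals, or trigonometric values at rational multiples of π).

deg(dlec) = 2; N(dlec) = {gvnc, aijv}.
Vertex jtyp has 2 neighbors: gbaa, kubx.
Vertex lamg has 2 neighbors: ynvk, gbad.
N(gvnc) = {fjxs, dlec}, |N(gvnc)| = 2.
103-vertex 2-regular graph: the odd cycle C_{103}.
spec(A) ≈ [2.0, 1.99628, 1.985134, 1.966602, 1.940755, 1.907689, 1.867525, 1.820414, 1.766531, 1.706077, 1.639275, 1.566376, 1.487649, 1.403389, 1.313908, 1.219538, 1.120632, 1.017558, 0.910698, 0.80045, 0.687224, 0.571442, 0.453534, 0.333938, 0.213101, 0.091471, -0.0305, -0.152357, -0.273647, -0.393919, -0.512726, -0.629626, -0.744183, -0.855972, -0.964576, -1.069593, -1.17063, -1.267312, -1.35928, -1.446192, -1.527723, -1.603572, -1.673454, -1.737112, -1.794307, -1.844828, -1.888485, -1.925117, -1.954588, -1.976787, -1.991633, -1.99907] (distinct, 6 d.p.).
λ_max=2, λ_min=-2*cos(pi/103); ϑ = −103·λ_min/(λ_max−λ_min) = 103*cos(pi/103)/(cos(pi/103) + 1).
Numerically 51.488020467.
51 ≤ 103*cos(pi/103)/(cos(pi/103) + 1) ≤ 52: both strict.

103*cos(pi/103)/(cos(pi/103) + 1)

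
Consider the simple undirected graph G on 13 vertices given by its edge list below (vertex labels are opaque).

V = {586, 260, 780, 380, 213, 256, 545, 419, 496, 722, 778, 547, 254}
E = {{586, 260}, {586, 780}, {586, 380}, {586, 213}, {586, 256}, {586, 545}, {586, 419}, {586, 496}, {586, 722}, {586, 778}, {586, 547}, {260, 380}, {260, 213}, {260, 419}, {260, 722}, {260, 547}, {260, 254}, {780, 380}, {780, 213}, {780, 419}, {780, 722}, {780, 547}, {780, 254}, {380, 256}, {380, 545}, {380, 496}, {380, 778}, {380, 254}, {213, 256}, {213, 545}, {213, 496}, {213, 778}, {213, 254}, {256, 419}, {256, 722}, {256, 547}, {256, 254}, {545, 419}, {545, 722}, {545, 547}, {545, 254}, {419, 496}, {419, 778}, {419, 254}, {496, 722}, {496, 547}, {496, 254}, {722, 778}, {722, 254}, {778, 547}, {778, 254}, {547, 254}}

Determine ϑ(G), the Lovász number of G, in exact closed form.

Vertex 780 has 7 neighbors: 586, 380, 213, 419, 722, 547, 254.
N(547) = {586, 260, 780, 256, 545, 496, 778, 254}, |N(547)| = 8.
deg(496) = 7; N(496) = {586, 380, 213, 419, 722, 547, 254}.
N(778) = {586, 380, 213, 419, 722, 547, 254}, |N(778)| = 7.
Complete 3-partite, parts [6, 5, 2]: perfect, ϑ = α = 6.
Numerically 6.000000.
6 ≤ 6 ≤ 6: collapsed.

6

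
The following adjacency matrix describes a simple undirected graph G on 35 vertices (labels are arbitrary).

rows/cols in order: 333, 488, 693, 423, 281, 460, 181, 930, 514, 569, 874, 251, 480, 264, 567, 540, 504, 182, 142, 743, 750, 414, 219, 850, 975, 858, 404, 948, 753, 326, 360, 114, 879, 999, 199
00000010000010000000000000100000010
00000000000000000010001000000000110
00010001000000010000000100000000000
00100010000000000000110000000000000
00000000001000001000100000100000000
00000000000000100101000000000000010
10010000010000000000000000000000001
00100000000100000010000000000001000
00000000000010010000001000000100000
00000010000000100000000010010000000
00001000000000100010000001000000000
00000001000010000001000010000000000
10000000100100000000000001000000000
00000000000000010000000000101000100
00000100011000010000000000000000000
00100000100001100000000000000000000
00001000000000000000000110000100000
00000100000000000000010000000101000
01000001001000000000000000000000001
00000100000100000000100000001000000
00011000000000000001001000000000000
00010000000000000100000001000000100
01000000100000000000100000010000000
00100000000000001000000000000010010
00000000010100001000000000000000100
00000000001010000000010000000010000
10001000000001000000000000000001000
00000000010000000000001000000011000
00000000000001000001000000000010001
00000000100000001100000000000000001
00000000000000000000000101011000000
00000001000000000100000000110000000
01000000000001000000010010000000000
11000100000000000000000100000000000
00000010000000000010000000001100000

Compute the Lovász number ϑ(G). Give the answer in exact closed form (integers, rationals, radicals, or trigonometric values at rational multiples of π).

deg(858) = 4; N(858) = {874, 480, 414, 360}.
deg(514) = 4; N(514) = {480, 540, 219, 326}.
Vertex 540 has 4 neighbors: 693, 514, 264, 567.
deg(404) = 4; N(404) = {333, 281, 264, 114}.
4-regular, N=35; this is K(7,3), the Kneser graph.
The 4 distinct eigenvalues: [4.0, 2.0, -1.0, -3.0].
Lovász: ϑ = −35(-3)/(4+-1*(-3)) = 15.
ϑ(G) ≈ 15.000000000.

15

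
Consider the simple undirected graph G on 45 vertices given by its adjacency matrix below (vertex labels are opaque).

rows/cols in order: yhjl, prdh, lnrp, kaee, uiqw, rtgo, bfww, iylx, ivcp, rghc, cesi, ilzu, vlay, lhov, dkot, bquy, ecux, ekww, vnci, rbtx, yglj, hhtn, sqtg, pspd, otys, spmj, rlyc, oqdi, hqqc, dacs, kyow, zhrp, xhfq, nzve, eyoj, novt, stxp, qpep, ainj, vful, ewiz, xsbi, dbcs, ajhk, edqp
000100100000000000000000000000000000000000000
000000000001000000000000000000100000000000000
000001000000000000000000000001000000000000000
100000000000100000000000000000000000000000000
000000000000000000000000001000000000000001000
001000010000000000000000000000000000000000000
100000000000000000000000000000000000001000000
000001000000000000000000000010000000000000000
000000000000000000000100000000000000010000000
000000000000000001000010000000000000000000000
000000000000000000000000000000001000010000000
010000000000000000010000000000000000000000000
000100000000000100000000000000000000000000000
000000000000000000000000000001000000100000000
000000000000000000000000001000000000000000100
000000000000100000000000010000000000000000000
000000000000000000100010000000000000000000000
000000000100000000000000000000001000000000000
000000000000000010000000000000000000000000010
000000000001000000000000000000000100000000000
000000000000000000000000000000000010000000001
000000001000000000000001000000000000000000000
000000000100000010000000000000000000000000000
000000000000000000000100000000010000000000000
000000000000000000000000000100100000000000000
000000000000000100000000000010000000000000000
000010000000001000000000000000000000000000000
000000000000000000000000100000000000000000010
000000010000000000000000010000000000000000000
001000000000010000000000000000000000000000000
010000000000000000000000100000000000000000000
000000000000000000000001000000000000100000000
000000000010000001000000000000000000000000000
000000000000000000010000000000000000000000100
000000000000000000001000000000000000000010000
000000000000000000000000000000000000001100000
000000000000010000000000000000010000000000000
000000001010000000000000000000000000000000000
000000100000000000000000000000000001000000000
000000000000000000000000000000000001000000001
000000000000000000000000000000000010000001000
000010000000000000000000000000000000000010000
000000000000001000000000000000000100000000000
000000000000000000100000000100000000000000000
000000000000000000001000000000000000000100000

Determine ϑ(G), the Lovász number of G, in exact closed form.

Vertex kyow has 2 neighbors: prdh, otys.
deg(rtgo) = 2; N(rtgo) = {lnrp, iylx}.
deg(kaee) = 2; N(kaee) = {yhjl, vlay}.
Vertex bfww has 2 neighbors: yhjl, ainj.
Every vertex has degree 2 (N=45); a single 45-cycle (edge-transitive).
A has 23 distinct eigenvalues ≈ [2.0, 1.981, 1.923, 1.827, 1.696, 1.532, 1.338, 1.118, 0.877, 0.618, 0.347, 0.07, -0.209, -0.484, -0.749, -1.0, -1.231, -1.439, -1.618, -1.766, -1.879, -1.956, -1.995].
λ_max=2, λ_min=-2*cos(pi/45); ϑ = −45·λ_min/(λ_max−λ_min) = 45*cos(pi/45)/(cos(pi/45) + 1).
≈ 22.47256215 (to 8 d.p.).
α=22, χ(Ḡ)=23; ϑ=45*cos(pi/45)/(cos(pi/45) + 1) lies between (both strict).

45*cos(pi/45)/(cos(pi/45) + 1)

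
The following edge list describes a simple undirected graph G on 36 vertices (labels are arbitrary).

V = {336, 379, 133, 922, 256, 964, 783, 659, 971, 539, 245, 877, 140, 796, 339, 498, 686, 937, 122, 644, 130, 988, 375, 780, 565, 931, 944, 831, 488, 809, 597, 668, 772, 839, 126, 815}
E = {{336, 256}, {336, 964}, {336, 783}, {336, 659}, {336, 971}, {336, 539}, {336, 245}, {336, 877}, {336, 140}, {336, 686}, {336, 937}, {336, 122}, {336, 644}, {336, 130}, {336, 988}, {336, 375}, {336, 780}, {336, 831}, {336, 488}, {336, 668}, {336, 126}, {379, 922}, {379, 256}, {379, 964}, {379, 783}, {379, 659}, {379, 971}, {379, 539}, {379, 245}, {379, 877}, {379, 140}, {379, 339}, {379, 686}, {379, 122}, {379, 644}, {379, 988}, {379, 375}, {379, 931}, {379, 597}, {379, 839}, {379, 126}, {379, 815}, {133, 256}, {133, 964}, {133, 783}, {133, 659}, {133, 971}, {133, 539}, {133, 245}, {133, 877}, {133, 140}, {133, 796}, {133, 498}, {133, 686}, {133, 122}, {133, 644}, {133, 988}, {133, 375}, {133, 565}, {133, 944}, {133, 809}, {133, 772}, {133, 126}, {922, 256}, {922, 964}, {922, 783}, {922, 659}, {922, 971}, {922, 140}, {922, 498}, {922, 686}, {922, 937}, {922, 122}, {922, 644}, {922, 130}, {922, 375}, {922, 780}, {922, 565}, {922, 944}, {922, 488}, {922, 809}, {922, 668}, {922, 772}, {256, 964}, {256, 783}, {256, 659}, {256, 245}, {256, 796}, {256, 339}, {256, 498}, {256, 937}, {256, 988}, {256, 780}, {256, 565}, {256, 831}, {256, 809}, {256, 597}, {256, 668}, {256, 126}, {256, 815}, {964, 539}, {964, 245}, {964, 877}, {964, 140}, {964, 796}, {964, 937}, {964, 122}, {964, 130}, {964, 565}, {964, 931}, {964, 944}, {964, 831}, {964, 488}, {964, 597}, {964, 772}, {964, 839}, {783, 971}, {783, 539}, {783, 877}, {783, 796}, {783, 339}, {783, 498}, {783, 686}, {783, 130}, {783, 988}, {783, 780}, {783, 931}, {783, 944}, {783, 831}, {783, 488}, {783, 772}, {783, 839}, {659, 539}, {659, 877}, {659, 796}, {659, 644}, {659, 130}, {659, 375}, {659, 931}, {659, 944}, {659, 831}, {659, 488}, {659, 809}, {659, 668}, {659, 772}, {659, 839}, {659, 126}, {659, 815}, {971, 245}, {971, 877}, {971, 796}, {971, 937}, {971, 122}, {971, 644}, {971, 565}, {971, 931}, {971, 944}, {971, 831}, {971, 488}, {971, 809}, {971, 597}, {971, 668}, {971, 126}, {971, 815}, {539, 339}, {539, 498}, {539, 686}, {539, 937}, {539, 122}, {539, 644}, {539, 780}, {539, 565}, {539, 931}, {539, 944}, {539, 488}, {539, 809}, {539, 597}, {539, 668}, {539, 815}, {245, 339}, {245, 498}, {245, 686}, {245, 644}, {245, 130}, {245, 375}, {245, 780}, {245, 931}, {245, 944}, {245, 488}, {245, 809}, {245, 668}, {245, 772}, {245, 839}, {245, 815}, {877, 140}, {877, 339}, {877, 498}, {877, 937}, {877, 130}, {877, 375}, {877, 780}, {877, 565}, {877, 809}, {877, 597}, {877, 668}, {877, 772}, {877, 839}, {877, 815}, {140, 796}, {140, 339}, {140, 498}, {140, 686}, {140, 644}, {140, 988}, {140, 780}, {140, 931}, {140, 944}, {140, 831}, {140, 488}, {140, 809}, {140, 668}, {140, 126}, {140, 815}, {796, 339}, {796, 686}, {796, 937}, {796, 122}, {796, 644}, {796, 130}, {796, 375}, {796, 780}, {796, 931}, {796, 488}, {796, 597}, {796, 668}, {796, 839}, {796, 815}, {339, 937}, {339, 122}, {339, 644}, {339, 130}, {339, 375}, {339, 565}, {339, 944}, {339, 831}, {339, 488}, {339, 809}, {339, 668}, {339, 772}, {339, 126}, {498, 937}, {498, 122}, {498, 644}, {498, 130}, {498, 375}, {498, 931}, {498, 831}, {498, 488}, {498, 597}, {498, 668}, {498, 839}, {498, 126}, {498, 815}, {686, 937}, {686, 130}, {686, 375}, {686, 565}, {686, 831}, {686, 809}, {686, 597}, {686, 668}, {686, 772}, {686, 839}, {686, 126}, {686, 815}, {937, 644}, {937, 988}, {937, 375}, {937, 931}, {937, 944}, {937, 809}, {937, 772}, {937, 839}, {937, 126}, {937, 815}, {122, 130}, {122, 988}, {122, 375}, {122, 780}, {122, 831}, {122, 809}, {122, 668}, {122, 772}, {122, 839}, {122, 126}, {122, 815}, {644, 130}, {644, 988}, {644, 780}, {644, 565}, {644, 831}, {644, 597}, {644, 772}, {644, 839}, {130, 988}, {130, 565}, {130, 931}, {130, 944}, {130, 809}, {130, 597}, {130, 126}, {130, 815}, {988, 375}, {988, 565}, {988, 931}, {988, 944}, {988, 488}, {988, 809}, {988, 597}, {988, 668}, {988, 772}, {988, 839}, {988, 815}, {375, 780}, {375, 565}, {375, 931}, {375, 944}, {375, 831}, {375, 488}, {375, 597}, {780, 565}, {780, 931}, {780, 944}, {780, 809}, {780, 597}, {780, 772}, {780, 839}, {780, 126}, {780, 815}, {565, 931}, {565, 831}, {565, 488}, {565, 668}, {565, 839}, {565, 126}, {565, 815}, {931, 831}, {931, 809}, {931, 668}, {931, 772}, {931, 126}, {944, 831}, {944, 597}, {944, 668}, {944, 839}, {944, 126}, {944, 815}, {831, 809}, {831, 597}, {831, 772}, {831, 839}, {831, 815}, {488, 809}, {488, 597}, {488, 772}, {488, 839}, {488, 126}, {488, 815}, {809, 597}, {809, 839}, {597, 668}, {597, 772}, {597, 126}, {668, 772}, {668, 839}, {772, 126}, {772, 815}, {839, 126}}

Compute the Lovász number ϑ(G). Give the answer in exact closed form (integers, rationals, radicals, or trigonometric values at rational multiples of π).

8

N(339) = {379, 256, 783, 539, 245, 877, 140, 796, 937, 122, 644, 130, 375, 565, 944, 831, 488, 809, 668, 772, 126}, |N(339)| = 21.
N(130) = {336, 922, 964, 783, 659, 245, 877, 796, 339, 498, 686, 122, 644, 988, 565, 931, 944, 809, 597, 126, 815}, |N(130)| = 21.
Vertex 245 has 21 neighbors: 336, 379, 133, 256, 964, 971, 339, 498, 686, 644, 130, 375, 780, 931, 944, 488, 809, 668, 772, 839, 815.
Vertex 375 has 21 neighbors: 336, 379, 133, 922, 659, 245, 877, 796, 339, 498, 686, 937, 122, 988, 780, 565, 931, 944, 831, 488, 597.
deg(v) = 21 for all v (|V|=36); Kneser K(9,2) on C(9,2)=36 vertices.
spec(A) ≈ [21.0, 1.0, -6.0] (distinct, 4 d.p.).
ϑ = −N·λ_min/(λ_max−λ_min) = −36·(-6)/(21−(-6)) = 8.
Numerically 8.00000.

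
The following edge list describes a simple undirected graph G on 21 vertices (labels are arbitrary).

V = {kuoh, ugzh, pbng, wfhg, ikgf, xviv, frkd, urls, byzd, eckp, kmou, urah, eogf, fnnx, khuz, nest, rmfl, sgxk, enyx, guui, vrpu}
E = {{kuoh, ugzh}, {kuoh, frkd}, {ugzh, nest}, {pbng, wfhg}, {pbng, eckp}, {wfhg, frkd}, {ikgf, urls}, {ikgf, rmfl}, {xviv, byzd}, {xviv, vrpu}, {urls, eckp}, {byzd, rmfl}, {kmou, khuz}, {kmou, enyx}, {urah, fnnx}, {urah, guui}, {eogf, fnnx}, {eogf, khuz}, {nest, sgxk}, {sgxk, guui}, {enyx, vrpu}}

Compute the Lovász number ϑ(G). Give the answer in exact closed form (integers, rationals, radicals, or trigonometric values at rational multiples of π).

21*cos(pi/21)/(cos(pi/21) + 1)

deg(eckp) = 2; N(eckp) = {pbng, urls}.
deg(nest) = 2; N(nest) = {ugzh, sgxk}.
deg(eogf) = 2; N(eogf) = {fnnx, khuz}.
Vertex rmfl has 2 neighbors: ikgf, byzd.
Every vertex has degree 2 (N=21); the odd cycle C_{21}.
A has 11 distinct eigenvalues ≈ [2.0, 1.91115, 1.65248, 1.24698, 0.73068, 0.14946, -0.44504, -1.0, -1.4661, -1.80194, -1.97766].
Lovász (edge-transitive): ϑ = −21·(-2*cos(pi/21))/((2)−(-2*cos(pi/21))) = 21*cos(pi/21)/(cos(pi/21) + 1).
ϑ(G) ≈ 10.4410.
Check 10 ≤ 21*cos(pi/21)/(cos(pi/21) + 1) ≤ 11: both strict.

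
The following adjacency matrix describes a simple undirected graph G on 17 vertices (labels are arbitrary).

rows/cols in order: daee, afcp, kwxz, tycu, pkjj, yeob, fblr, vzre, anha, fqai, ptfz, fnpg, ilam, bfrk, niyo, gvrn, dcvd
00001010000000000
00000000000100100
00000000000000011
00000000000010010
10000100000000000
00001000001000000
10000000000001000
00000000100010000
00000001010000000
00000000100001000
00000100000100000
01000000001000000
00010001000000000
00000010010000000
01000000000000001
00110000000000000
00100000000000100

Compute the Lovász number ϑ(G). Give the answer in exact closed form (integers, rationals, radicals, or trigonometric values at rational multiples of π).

17*cos(pi/17)/(cos(pi/17) + 1)

Vertex vzre has 2 neighbors: anha, ilam.
Vertex ptfz has 2 neighbors: yeob, fnpg.
deg(tycu) = 2; N(tycu) = {ilam, gvrn}.
N(yeob) = {pkjj, ptfz}, |N(yeob)| = 2.
G on 17 vertices is 2-regular; connected 2-regular on 17 ⇒ C_{17}.
Distinct eigenvalues (to 5 d.p.): [2.0, 1.86494, 1.47802, 0.89148, 0.18454, -0.54733, -1.20527, -1.70043, -1.96595].
Lovász (edge-transitive): ϑ = −17·(-2*cos(pi/17))/((2)−(-2*cos(pi/17))) = 17*cos(pi/17)/(cos(pi/17) + 1).
= 8.427014314… (decimal).
α=8, χ(Ḡ)=9; ϑ=17*cos(pi/17)/(cos(pi/17) + 1) lies between (both strict).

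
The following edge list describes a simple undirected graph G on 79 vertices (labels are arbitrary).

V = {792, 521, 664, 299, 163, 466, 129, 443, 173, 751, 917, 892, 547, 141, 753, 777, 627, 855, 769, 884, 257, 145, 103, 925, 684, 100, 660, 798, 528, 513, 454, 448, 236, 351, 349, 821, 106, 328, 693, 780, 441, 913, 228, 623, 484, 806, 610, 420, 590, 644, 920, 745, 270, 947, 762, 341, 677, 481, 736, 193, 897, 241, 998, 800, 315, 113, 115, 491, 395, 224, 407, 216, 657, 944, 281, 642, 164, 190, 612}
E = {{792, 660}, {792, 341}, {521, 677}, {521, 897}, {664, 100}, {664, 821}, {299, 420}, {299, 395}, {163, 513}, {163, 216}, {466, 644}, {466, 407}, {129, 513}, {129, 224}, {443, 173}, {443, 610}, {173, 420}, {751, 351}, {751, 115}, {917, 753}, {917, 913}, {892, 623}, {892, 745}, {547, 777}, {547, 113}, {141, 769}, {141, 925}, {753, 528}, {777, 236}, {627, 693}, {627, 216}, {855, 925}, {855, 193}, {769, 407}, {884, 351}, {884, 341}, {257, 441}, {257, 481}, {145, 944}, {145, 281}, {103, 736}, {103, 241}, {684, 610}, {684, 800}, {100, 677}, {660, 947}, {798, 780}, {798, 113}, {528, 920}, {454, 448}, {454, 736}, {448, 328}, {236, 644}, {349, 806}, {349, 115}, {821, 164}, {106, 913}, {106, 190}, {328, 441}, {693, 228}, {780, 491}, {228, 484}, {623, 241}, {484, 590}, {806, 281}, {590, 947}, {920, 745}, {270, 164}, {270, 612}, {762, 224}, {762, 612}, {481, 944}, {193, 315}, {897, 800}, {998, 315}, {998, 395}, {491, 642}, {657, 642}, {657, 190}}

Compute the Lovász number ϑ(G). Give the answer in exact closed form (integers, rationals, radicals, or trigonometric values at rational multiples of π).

79*cos(pi/79)/(cos(pi/79) + 1)

Vertex 315 has 2 neighbors: 193, 998.
N(897) = {521, 800}, |N(897)| = 2.
N(753) = {917, 528}, |N(753)| = 2.
deg(420) = 2; N(420) = {299, 173}.
Regular of degree 2 on 79 vertices: the odd cycle C_{79}.
The 40 distinct eigenvalues: [2.0, 1.994, 1.975, 1.943, 1.9, 1.844, 1.777, 1.698, 1.609, 1.509, 1.4, 1.282, 1.156, 1.023, 0.883, 0.738, 0.588, 0.434, 0.277, 0.119, -0.04, -0.199, -0.356, -0.511, -0.663, -0.811, -0.954, -1.09, -1.22, -1.342, -1.456, -1.56, -1.655, -1.739, -1.812, -1.873, -1.923, -1.961, -1.986, -1.998].
−79·(-2*cos(pi/79)) / ((2)−(-2*cos(pi/79))) = 79*cos(pi/79)/(cos(pi/79) + 1) = ϑ(G).
≈ 39.4843794 (to 7 d.p.).
Sandwich: α(G)=39 ≤ ϑ(G)=79*cos(pi/79)/(cos(pi/79) + 1) ≤ χ(Ḡ)=40 (both strict).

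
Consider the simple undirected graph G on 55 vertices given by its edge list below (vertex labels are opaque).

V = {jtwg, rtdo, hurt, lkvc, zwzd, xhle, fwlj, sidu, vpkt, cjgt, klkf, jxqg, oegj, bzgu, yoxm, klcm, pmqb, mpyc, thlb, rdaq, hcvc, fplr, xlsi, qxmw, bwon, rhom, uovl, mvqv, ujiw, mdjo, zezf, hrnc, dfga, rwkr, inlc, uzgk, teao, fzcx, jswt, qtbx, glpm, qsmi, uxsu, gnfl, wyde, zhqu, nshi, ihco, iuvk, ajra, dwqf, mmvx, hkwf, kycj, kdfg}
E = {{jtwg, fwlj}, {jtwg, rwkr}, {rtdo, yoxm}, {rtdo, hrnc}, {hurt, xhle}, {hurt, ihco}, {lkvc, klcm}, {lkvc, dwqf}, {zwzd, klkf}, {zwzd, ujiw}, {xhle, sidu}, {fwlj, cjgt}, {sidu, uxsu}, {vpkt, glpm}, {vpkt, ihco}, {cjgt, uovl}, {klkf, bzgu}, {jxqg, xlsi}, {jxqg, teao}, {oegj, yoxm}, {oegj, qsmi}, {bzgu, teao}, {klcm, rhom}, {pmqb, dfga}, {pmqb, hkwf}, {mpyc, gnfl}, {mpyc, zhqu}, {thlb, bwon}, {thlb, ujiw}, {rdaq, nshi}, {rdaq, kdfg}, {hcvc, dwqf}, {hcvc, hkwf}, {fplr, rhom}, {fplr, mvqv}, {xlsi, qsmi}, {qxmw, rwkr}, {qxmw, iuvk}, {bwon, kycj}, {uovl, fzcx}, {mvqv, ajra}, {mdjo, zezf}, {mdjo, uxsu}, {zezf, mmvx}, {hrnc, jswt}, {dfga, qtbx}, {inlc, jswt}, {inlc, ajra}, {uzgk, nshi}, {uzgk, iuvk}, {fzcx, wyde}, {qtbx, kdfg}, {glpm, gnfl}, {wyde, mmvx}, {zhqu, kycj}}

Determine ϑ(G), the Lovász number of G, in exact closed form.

55*cos(pi/55)/(cos(pi/55) + 1)

N(jswt) = {hrnc, inlc}, |N(jswt)| = 2.
Vertex fplr has 2 neighbors: rhom, mvqv.
Vertex oegj has 2 neighbors: yoxm, qsmi.
deg(klkf) = 2; N(klkf) = {zwzd, bzgu}.
Every vertex has degree 2 (N=55); this is C_{55}, the 55-cycle.
Distinct eigenvalues (to 4 d.p.): [2.0, 1.987, 1.948, 1.8837, 1.7948, 1.6825, 1.5483, 1.3939, 1.2213, 1.0328, 0.8308, 0.618, 0.3972, 0.1712, -0.0571, -0.2846, -0.5084, -0.7256, -0.9333, -1.1289, -1.3097, -1.4735, -1.618, -1.7415, -1.8422, -1.919, -1.9707, -1.9967].
With N=55: ϑ(G) = 55·(-(-1)*2*cos(pi/55))/(2−(-2*cos(pi/55))) = 55*cos(pi/55)/(cos(pi/55) + 1).
ϑ(G) ≈ 27.477556878.
27 ≤ 55*cos(pi/55)/(cos(pi/55) + 1) ≤ 28: both strict.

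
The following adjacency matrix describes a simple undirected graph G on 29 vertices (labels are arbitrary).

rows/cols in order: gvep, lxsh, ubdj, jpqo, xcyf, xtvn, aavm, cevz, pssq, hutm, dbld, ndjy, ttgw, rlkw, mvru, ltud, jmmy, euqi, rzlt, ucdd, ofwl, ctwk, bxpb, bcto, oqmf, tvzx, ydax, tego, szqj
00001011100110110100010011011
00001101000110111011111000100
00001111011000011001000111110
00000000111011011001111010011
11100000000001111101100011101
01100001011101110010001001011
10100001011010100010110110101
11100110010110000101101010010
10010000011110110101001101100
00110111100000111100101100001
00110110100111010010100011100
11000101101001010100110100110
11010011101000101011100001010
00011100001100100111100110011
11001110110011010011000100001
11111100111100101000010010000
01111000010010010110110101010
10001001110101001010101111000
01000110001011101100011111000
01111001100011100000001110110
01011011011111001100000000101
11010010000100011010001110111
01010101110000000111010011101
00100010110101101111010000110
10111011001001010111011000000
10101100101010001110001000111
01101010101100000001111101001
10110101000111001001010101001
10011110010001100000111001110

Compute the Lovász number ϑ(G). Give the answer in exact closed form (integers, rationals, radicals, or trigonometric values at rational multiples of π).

sqrt(29)

deg(jpqo) = 14; N(jpqo) = {pssq, hutm, dbld, ttgw, rlkw, ltud, jmmy, ucdd, ofwl, ctwk, bxpb, oqmf, tego, szqj}.
N(lxsh) = {xcyf, xtvn, cevz, ndjy, ttgw, mvru, ltud, jmmy, rzlt, ucdd, ofwl, ctwk, bxpb, ydax}, |N(lxsh)| = 14.
Vertex ydax has 14 neighbors: lxsh, ubdj, xcyf, aavm, pssq, dbld, ndjy, ucdd, ofwl, ctwk, bxpb, bcto, tvzx, szqj.
Vertex gvep has 14 neighbors: xcyf, aavm, cevz, pssq, ndjy, ttgw, mvru, ltud, euqi, ctwk, oqmf, tvzx, tego, szqj.
29-vertex 14-regular graph: strongly regular (29,14,6,7).
Distinct eigenvalues (to 4 d.p.): [14.0, 2.1926, -3.1926].
With N=29: ϑ(G) = 29·(-(-sqrt(29)/2 - 1/2))/(14−(-sqrt(29)/2 - 1/2)) = sqrt(29).
ϑ(G) ≈ 5.3852.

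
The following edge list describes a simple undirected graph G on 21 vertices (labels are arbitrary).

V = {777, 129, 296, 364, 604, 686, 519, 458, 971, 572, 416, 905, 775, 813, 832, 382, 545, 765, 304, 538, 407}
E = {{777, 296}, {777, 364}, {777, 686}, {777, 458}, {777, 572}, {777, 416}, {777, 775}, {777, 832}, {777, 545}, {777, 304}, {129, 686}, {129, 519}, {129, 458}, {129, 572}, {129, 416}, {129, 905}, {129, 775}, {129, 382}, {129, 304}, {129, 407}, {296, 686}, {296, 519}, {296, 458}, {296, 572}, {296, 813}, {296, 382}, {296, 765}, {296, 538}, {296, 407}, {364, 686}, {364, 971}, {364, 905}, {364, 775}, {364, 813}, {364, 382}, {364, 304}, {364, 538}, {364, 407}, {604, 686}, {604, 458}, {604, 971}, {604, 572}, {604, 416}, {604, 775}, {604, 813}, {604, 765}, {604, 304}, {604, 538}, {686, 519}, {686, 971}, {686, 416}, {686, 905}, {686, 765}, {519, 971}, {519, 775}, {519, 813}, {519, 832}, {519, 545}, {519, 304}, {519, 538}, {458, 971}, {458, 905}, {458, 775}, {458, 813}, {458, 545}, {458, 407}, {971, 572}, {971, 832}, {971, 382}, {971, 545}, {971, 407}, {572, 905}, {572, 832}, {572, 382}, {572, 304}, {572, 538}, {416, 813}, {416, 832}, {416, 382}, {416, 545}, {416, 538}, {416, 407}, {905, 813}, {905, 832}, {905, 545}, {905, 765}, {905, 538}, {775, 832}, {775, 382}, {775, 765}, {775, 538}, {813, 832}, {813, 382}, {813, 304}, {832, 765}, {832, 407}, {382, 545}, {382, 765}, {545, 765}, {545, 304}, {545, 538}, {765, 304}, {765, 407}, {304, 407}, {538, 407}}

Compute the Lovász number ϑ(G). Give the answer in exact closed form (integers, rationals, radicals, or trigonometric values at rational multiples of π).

Vertex 304 has 10 neighbors: 777, 129, 364, 604, 519, 572, 813, 545, 765, 407.
N(686) = {777, 129, 296, 364, 604, 519, 971, 416, 905, 765}, |N(686)| = 10.
Vertex 538 has 10 neighbors: 296, 364, 604, 519, 572, 416, 905, 775, 545, 407.
deg(777) = 10; N(777) = {296, 364, 686, 458, 572, 416, 775, 832, 545, 304}.
Regular of degree 10 on 21 vertices: Kneser-type, 2-subsets of [7].
spec(A) ≈ [10.0, 1.0, -4.0] (distinct, 6 d.p.).
−21·(-4) / ((10)−(-4)) = 6 = ϑ(G).
≈ 6.000000 (to 6 d.p.).

6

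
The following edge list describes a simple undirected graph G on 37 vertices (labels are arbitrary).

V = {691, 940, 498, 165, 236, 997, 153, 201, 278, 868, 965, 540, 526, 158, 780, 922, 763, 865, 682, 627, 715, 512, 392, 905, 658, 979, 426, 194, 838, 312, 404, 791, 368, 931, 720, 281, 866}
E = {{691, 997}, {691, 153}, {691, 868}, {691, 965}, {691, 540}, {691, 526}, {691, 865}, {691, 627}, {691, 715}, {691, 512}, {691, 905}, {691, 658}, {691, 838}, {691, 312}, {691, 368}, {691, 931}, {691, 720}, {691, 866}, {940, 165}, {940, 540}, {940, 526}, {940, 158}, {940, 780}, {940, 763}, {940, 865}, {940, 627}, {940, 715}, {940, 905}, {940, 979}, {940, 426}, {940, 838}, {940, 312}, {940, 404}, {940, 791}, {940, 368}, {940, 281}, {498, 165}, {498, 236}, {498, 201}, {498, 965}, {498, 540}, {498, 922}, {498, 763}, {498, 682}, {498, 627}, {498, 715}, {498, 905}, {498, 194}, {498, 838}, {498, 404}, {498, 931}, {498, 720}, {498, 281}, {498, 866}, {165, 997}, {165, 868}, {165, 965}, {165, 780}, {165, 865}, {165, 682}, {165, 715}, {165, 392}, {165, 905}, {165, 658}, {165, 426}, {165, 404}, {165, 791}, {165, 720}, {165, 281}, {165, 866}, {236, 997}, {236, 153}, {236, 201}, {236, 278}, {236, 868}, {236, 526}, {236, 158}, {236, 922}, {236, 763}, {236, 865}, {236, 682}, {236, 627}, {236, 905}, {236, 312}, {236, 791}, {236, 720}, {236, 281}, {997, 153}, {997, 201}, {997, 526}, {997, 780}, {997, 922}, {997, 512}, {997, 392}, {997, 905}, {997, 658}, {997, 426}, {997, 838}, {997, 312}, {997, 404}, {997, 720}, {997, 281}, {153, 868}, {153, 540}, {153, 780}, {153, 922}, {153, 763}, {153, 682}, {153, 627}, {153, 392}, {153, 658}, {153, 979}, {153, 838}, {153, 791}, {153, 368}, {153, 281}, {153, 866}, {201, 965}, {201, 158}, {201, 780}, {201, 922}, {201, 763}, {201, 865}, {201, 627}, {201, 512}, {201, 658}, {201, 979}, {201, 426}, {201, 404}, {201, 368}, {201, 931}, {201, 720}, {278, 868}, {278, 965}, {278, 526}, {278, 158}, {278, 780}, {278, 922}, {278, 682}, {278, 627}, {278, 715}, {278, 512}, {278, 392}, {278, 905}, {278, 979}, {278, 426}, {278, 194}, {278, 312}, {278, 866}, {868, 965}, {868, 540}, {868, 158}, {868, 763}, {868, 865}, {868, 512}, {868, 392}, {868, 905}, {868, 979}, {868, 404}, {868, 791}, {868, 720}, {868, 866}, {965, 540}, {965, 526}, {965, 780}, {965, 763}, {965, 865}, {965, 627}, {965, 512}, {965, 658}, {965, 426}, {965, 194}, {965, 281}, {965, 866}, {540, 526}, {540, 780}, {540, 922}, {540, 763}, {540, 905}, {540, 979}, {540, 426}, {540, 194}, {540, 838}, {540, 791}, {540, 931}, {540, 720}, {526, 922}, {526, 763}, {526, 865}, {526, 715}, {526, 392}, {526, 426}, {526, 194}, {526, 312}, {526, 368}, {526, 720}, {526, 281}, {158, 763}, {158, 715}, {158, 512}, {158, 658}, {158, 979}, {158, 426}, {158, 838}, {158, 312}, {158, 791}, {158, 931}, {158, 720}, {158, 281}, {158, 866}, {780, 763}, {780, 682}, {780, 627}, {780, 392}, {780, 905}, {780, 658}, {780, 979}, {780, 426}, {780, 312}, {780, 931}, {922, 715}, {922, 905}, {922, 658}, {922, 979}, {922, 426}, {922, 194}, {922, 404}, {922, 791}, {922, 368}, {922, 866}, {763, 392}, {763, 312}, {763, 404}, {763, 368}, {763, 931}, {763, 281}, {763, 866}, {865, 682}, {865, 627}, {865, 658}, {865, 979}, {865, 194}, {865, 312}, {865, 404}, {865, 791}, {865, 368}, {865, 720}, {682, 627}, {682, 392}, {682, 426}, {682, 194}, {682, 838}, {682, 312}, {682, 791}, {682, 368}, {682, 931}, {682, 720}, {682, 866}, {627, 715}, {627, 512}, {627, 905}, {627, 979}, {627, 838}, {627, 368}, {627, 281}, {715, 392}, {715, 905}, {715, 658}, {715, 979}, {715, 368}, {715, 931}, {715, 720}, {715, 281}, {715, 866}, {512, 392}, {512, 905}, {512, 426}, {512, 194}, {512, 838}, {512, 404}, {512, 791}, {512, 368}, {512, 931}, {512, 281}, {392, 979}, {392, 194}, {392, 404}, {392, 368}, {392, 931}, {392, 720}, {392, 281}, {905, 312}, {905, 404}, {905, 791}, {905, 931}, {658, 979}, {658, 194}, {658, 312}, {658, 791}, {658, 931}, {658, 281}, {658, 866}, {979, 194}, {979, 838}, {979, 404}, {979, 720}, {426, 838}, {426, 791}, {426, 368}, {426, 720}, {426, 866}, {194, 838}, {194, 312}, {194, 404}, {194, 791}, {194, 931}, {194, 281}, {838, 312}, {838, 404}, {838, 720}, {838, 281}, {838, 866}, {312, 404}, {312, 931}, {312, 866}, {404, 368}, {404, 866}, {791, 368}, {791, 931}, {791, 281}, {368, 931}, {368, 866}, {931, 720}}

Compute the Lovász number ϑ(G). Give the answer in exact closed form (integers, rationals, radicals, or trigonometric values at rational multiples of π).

N(763) = {940, 498, 236, 153, 201, 868, 965, 540, 526, 158, 780, 392, 312, 404, 368, 931, 281, 866}, |N(763)| = 18.
N(526) = {691, 940, 236, 997, 278, 965, 540, 922, 763, 865, 715, 392, 426, 194, 312, 368, 720, 281}, |N(526)| = 18.
deg(153) = 18; N(153) = {691, 236, 997, 868, 540, 780, 922, 763, 682, 627, 392, 658, 979, 838, 791, 368, 281, 866}.
Vertex 865 has 18 neighbors: 691, 940, 165, 236, 201, 868, 965, 526, 682, 627, 658, 979, 194, 312, 404, 791, 368, 720.
deg(v) = 18 for all v (|V|=37); SR(37,18,8,9) — a Paley graph.
A has 3 distinct eigenvalues ≈ [18.0, 2.5414, -3.5414].
With N=37: ϑ(G) = 37·(-(-sqrt(37)/2 - 1/2))/(18−(-sqrt(37)/2 - 1/2)) = sqrt(37).
ϑ(G) ≈ 6.082763.

sqrt(37)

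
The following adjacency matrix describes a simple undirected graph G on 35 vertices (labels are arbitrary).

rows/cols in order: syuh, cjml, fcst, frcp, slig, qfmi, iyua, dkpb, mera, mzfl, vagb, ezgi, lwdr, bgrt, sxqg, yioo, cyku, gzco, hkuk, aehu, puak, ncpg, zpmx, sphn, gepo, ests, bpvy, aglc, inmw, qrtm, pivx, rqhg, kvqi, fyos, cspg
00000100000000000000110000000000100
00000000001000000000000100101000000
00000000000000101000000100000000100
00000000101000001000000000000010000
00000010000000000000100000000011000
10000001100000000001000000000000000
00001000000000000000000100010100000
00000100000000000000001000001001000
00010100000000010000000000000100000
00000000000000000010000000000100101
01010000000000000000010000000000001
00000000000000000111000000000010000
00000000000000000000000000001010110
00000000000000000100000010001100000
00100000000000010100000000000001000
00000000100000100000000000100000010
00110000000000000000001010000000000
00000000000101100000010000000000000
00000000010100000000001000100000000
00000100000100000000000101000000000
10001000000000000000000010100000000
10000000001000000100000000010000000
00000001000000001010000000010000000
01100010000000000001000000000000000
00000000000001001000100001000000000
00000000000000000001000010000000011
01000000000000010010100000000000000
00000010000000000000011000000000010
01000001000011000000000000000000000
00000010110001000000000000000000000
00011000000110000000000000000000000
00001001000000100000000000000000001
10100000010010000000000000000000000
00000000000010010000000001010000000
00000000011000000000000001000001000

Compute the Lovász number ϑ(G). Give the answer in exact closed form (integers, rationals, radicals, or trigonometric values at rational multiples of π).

15

N(hkuk) = {mzfl, ezgi, zpmx, bpvy}, |N(hkuk)| = 4.
Vertex yioo has 4 neighbors: mera, sxqg, bpvy, fyos.
deg(ests) = 4; N(ests) = {aehu, gepo, fyos, cspg}.
N(fcst) = {sxqg, cyku, sphn, kvqi}, |N(fcst)| = 4.
Regular of degree 4 on 35 vertices: Kneser-type, 3-subsets of [7].
The 4 distinct eigenvalues: [4.0, 2.0, -1.0, -3.0].
Lovász: ϑ = −35(-3)/(4+-1*(-3)) = 15.
≈ 15.0000 (to 4 d.p.).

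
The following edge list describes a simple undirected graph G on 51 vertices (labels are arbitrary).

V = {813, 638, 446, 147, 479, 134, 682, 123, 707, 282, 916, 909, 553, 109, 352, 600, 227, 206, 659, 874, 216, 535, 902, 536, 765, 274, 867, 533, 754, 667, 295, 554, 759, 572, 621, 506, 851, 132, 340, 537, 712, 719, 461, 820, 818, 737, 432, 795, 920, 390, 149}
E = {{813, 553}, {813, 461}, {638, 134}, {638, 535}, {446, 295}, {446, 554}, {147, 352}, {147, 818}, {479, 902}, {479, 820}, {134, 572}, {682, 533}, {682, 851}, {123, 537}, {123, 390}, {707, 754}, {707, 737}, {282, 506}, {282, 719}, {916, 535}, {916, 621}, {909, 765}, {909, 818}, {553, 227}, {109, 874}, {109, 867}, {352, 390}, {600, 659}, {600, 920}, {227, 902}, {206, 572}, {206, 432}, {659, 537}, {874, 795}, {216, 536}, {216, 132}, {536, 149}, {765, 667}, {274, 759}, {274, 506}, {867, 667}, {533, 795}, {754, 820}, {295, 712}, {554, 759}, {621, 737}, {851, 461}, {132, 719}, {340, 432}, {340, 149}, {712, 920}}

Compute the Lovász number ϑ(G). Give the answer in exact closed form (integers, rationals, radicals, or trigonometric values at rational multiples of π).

51*cos(pi/51)/(cos(pi/51) + 1)

Vertex 667 has 2 neighbors: 765, 867.
Vertex 295 has 2 neighbors: 446, 712.
Vertex 479 has 2 neighbors: 902, 820.
Vertex 737 has 2 neighbors: 707, 621.
51-vertex 2-regular graph: the odd cycle C_{51}.
A has 26 distinct eigenvalues ≈ [2.0, 1.9848, 1.9396, 1.8649, 1.762, 1.6324, 1.478, 1.3012, 1.1047, 0.8915, 0.6647, 0.4279, 0.1845, -0.0616, -0.3068, -0.5473, -0.7796, -1.0, -1.2053, -1.3923, -1.5582, -1.7004, -1.8169, -1.9059, -1.9659, -1.9962].
λ_max=2, λ_min=-2*cos(pi/51); ϑ = −51·λ_min/(λ_max−λ_min) = 51*cos(pi/51)/(cos(pi/51) + 1).
= 25.47579… (decimal).
Check 25 ≤ 51*cos(pi/51)/(cos(pi/51) + 1) ≤ 26: both strict.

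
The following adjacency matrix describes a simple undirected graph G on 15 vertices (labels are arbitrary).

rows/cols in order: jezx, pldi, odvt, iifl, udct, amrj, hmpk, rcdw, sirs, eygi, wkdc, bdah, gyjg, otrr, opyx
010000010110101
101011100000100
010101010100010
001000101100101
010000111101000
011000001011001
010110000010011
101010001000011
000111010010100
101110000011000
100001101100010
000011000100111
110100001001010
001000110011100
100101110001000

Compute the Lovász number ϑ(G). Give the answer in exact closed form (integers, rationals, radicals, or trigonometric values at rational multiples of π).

deg(wkdc) = 6; N(wkdc) = {jezx, amrj, hmpk, sirs, eygi, otrr}.
N(jezx) = {pldi, rcdw, eygi, wkdc, gyjg, opyx}, |N(jezx)| = 6.
deg(iifl) = 6; N(iifl) = {odvt, hmpk, sirs, eygi, gyjg, opyx}.
Vertex sirs has 6 neighbors: iifl, udct, amrj, rcdw, wkdc, gyjg.
6-regular, N=15; Kneser-type, 2-subsets of [6].
Distinct eigenvalues (to 3 d.p.): [6.0, 1.0, -3.0].
−15·(-3) / ((6)−(-3)) = 5 = ϑ(G).
Numerically 5.000000000.

5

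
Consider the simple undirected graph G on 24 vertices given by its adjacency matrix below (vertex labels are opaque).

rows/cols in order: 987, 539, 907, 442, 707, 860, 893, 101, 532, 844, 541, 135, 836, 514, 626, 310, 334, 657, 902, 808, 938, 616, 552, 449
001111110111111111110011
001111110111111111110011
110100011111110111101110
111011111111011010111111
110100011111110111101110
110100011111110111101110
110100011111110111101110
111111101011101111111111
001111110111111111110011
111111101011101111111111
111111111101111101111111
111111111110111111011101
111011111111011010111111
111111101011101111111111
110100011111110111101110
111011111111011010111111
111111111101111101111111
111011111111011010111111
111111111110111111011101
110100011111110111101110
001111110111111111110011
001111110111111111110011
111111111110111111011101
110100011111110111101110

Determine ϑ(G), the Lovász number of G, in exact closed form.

deg(808) = 17; N(808) = {987, 539, 442, 101, 532, 844, 541, 135, 836, 514, 310, 334, 657, 902, 938, 616, 552}.
Vertex 836 has 20 neighbors: 987, 539, 907, 707, 860, 893, 101, 532, 844, 541, 135, 514, 626, 334, 902, 808, 938, 616, 552, 449.
deg(860) = 17; N(860) = {987, 539, 442, 101, 532, 844, 541, 135, 836, 514, 310, 334, 657, 902, 938, 616, 552}.
deg(893) = 17; N(893) = {987, 539, 442, 101, 532, 844, 541, 135, 836, 514, 310, 334, 657, 902, 938, 616, 552}.
Complete 6-partite, parts [7, 5, 4, 3, 3, 2]: perfect, ϑ = α = 7.
≈ 7.0000000 (to 7 d.p.).
α=7, χ(Ḡ)=7; ϑ=7 lies between (collapsed).

7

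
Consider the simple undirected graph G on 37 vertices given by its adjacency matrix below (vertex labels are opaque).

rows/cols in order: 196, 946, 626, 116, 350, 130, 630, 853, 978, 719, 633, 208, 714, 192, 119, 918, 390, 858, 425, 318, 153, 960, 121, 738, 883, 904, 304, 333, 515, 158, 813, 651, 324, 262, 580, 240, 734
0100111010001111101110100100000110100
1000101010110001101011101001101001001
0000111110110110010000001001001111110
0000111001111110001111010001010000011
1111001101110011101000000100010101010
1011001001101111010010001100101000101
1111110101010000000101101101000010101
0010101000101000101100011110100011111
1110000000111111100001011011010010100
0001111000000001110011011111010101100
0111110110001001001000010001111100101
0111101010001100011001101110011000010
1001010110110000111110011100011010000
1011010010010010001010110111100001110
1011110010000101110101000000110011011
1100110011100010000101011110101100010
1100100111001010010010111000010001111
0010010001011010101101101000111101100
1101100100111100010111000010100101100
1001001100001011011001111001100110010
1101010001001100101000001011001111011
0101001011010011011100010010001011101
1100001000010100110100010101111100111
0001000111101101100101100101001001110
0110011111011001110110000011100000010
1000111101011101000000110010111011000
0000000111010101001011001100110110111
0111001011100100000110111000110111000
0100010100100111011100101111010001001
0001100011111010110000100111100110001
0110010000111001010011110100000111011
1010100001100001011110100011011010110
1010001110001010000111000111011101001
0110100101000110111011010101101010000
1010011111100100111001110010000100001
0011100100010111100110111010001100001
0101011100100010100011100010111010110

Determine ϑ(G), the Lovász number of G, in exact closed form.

N(121) = {196, 946, 630, 208, 192, 390, 858, 318, 738, 904, 333, 515, 158, 813, 651, 580, 240, 734}, |N(121)| = 18.
Vertex 883 has 18 neighbors: 946, 626, 130, 630, 853, 978, 719, 208, 714, 918, 390, 858, 318, 153, 304, 333, 515, 240.
N(390) = {196, 946, 350, 853, 978, 719, 714, 119, 858, 153, 121, 738, 883, 158, 262, 580, 240, 734}, |N(390)| = 18.
N(304) = {853, 978, 719, 208, 192, 918, 425, 153, 960, 883, 904, 515, 158, 651, 324, 580, 240, 734}, |N(304)| = 18.
37-vertex 18-regular graph: Paley(37): SR with (k,λ,μ)=(18,8,9).
A has 3 distinct eigenvalues ≈ [18.0, 2.54138, -3.54138].
ϑ = −N·λ_min/(λ_max−λ_min) = −37·(-sqrt(37)/2 - 1/2)/(18−(-sqrt(37)/2 - 1/2)) = sqrt(37).
ϑ(G) ≈ 6.0828.

sqrt(37)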